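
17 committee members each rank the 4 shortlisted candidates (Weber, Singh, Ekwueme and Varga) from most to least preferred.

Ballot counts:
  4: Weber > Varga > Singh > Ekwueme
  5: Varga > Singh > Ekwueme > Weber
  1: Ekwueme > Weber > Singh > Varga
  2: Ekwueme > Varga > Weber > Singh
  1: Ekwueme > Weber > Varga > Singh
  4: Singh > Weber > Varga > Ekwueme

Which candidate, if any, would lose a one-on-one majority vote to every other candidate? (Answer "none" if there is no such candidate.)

Head-to-head results (17 committee members):
Weber vs Singh: Singh, 9–8.
Weber vs Ekwueme: Ekwueme wins 9–8.
Weber–Varga: Weber 10–7.
Singh vs Ekwueme: 4+5+4 = 13 for Singh, 4 for Ekwueme — Singh by 13–4.
Singh–Varga: Varga 12–5.
Ekwueme–Varga: Varga 13–4.
Each candidate has at least one pairwise win (Weber beats Varga; Singh beats Weber; Ekwueme beats Weber; Varga beats Singh) — no Condorcet loser.

none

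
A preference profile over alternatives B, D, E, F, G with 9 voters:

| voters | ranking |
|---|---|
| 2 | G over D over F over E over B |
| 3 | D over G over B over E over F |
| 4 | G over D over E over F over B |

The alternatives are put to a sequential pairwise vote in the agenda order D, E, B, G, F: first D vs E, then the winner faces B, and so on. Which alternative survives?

G

Round 1: D vs E — 9–0, D advances.
Round 2: D vs B — 9–0, D advances.
Round 3: D vs G — 3–6, G advances.
Round 4: G vs F — 9–0, G advances.
G survives the agenda.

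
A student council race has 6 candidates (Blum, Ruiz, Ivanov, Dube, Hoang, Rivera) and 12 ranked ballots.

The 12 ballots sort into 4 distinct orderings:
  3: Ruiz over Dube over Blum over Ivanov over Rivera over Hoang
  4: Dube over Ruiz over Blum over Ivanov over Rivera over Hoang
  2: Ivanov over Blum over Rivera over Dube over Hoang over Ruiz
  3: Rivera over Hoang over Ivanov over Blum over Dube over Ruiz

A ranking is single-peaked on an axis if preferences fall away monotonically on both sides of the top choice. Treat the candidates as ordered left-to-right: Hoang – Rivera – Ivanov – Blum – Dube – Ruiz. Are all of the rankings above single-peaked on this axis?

yes

Axis positions: Hoang=1, Rivera=2, Ivanov=3, Blum=4, Dube=5, Ruiz=6.
Ballot type 1 (peak Ruiz at position 6): ranking walks positions 6-5-4-3-2-1, expanding outward from the peak — single-peaked.
Ballot type 2 (peak Dube at position 5): ranking walks positions 5-6-4-3-2-1, expanding outward from the peak — single-peaked.
Ballot type 3 (peak Ivanov at position 3): ranking walks positions 3-4-2-5-1-6, expanding outward from the peak — single-peaked.
Ballot type 4 (peak Rivera at position 2): ranking walks positions 2-1-3-4-5-6, expanding outward from the peak — single-peaked.
Every ranking is single-peaked on this axis.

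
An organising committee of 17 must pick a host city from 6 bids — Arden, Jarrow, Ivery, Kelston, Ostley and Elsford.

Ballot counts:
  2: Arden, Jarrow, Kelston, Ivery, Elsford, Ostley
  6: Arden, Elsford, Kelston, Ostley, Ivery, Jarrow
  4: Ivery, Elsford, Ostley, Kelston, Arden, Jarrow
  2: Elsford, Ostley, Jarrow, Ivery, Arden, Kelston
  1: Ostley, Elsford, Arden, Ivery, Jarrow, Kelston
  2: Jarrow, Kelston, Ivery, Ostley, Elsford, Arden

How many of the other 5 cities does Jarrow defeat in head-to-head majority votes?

Jarrow against each rival (17 organisers):
Jarrow vs Arden: Jarrow is ranked higher on 2+2 = 4 ballots, Arden on 13. Arden wins 13–4.
Jarrow vs Ivery: Ivery, 11–6.
Jarrow vs Kelston: Kelston, 10–7.
Jarrow vs Ostley: Jarrow is ranked higher on 2+2 = 4 ballots, Ostley on 13. Ostley wins 13–4.
Jarrow vs Elsford: Jarrow is ranked higher on 2+2 = 4 ballots, Elsford on 13. Elsford wins 13–4.
Jarrow beats no one; loses to Arden, Ivery, Kelston, Ostley, Elsford — 0 pairwise wins.

0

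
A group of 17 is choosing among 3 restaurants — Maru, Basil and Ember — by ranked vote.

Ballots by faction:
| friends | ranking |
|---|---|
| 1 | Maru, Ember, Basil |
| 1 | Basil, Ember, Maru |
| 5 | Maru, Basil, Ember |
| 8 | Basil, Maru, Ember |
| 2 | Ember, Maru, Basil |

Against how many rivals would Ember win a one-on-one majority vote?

Ember against each rival (17 friends):
Ember vs Maru: Maru wins 14–3.
Ember vs Basil: Basil wins 14–3.
Ember beats no one; loses to Maru, Basil — 0 pairwise wins.

0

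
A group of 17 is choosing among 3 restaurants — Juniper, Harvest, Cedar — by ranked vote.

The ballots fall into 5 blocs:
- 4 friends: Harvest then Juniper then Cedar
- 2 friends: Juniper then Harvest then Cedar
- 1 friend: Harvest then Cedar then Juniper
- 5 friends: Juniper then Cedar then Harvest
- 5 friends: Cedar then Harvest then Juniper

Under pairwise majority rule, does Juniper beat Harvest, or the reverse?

Ballots ranking Juniper above Harvest: 2 + 5 = 7.
Ballots ranking Harvest above Juniper: 17 − 7 = 10.
Harvest wins the head-to-head 10–7.

Harvest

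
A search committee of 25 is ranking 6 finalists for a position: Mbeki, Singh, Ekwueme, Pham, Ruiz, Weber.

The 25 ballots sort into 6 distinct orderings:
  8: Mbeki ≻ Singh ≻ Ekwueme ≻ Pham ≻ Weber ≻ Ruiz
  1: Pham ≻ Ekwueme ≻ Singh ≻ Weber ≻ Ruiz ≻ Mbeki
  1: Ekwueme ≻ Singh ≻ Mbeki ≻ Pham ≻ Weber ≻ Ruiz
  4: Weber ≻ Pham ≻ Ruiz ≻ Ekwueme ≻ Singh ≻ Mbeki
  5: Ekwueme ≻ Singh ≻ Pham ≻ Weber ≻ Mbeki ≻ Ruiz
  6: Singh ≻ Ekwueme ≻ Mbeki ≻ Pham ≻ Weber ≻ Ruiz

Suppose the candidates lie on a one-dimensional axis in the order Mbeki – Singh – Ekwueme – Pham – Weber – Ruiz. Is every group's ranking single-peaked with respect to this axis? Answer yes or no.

yes

Axis positions: Mbeki=1, Singh=2, Ekwueme=3, Pham=4, Weber=5, Ruiz=6.
Group 1 (peak Mbeki at position 1): ranking walks positions 1-2-3-4-5-6, expanding outward from the peak — single-peaked.
Group 2 (peak Pham at position 4): ranking walks positions 4-3-2-5-6-1, expanding outward from the peak — single-peaked.
Group 3 (peak Ekwueme at position 3): ranking walks positions 3-2-1-4-5-6, expanding outward from the peak — single-peaked.
Group 4 (peak Weber at position 5): ranking walks positions 5-4-6-3-2-1, expanding outward from the peak — single-peaked.
Group 5 (peak Ekwueme at position 3): ranking walks positions 3-2-4-5-1-6, expanding outward from the peak — single-peaked.
Group 6 (peak Singh at position 2): ranking walks positions 2-3-1-4-5-6, expanding outward from the peak — single-peaked.
Every ranking is single-peaked on this axis.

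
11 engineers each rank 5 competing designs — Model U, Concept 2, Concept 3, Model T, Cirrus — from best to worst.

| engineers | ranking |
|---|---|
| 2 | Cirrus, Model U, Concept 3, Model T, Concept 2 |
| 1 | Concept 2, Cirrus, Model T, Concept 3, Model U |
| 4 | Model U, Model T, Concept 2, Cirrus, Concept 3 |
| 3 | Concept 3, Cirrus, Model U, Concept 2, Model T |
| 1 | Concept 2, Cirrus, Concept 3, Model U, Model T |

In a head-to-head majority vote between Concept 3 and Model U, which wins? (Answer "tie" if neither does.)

Model U

Ballots ranking Concept 3 above Model U: 1 + 3 + 1 = 5.
Ballots ranking Model U above Concept 3: 11 − 5 = 6.
Model U wins the head-to-head 6–5.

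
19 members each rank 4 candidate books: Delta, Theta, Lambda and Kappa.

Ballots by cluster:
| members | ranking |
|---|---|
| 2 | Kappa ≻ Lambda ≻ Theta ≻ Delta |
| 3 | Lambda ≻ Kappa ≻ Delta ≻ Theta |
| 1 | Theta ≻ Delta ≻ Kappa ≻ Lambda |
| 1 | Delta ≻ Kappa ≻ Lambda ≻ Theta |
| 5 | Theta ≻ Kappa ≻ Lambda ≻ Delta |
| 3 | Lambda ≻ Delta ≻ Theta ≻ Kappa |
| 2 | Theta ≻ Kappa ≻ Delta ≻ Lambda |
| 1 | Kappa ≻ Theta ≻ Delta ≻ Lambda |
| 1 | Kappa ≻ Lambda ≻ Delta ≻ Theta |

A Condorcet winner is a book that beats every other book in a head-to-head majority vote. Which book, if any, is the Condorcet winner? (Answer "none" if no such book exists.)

Pairwise majorities:
Delta vs Theta: Theta wins 11–8.
Delta–Lambda: Lambda 14–5.
Delta–Kappa: Kappa 14–5.
Theta vs Lambda: Lambda, 10–9.
Theta–Kappa: Theta 11–8.
Lambda vs Kappa: Kappa, 13–6.
Every book loses at least once (Delta loses to Theta; Theta loses to Lambda; Lambda loses to Kappa; Kappa loses to Theta). The majority relation contains the cycle Theta beats Kappa beats Lambda beats Theta, so there is no Condorcet winner.

none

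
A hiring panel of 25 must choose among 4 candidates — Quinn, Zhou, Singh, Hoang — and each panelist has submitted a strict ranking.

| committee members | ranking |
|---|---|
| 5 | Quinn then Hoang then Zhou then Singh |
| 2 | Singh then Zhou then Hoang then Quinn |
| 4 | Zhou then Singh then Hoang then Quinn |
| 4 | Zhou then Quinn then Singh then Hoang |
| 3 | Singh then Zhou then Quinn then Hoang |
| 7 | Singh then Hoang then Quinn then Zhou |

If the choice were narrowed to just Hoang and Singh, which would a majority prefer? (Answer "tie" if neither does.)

Singh

Ballots ranking Hoang above Singh: 5.
Ballots ranking Singh above Hoang: 25 − 5 = 20.
Singh wins the head-to-head 20–5.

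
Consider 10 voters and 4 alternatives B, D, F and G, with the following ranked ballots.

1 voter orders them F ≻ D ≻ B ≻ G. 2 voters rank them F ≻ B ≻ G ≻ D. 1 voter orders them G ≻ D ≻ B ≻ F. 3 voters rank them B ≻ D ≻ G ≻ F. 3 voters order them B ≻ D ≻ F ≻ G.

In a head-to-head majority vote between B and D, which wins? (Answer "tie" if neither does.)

Ballots ranking B above D: 2 + 3 + 3 = 8.
Ballots ranking D above B: 10 − 8 = 2.
B wins the head-to-head 8–2.

B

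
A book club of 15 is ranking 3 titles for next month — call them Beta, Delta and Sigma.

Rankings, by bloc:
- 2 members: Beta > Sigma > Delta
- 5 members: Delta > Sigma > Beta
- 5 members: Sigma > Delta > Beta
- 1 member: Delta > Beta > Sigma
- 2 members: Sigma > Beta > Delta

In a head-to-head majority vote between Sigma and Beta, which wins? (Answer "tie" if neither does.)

Ballots ranking Sigma above Beta: 5 + 5 + 2 = 12.
Ballots ranking Beta above Sigma: 15 − 12 = 3.
Sigma wins the head-to-head 12–3.

Sigma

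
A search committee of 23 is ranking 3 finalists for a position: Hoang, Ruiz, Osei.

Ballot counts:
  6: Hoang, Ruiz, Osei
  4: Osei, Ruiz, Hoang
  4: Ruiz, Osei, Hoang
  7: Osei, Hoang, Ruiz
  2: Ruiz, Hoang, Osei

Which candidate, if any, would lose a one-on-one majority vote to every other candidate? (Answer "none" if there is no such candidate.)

none

Head-to-head results (23 committee members):
Hoang–Ruiz: Hoang 13–10.
Hoang vs Osei: Osei, 15–8.
Ruiz vs Osei: 12 to 11, Ruiz.
Each candidate has at least one pairwise win (Hoang beats Ruiz; Ruiz beats Osei; Osei beats Hoang) — no Condorcet loser.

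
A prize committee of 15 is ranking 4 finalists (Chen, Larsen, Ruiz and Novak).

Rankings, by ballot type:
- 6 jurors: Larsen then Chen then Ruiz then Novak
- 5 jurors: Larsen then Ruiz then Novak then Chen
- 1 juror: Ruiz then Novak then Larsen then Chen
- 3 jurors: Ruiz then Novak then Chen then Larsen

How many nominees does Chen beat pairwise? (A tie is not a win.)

Chen against each rival (15 jurors):
Chen vs Larsen: Larsen, 12–3.
Chen vs Ruiz: Ruiz, 9–6.
Chen–Novak: Novak 9–6.
Chen beats no one; loses to Larsen, Ruiz, Novak — 0 pairwise wins.

0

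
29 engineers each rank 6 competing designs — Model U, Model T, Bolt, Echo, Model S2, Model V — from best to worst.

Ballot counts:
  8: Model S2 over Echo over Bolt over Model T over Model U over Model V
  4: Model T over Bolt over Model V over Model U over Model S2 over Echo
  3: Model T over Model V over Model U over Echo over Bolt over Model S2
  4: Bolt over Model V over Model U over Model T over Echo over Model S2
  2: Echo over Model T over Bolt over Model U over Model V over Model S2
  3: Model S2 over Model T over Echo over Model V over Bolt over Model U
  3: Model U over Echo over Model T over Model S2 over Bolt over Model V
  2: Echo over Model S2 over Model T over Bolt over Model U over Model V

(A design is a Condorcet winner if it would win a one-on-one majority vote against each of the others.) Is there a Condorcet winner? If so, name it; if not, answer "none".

none

Check each pair by majority over 29 ballots:
Model U vs Model T: 7 to 22, Model T.
Model U vs Bolt: 6 to 23, Bolt.
Model U vs Echo: 4+3+4+3 = 14 for Model U, 15 for Echo — Echo by 15–14.
Model U vs Model S2: Model U preferred on 4+3+4+2+3 = 16 ballots; Model U wins 16–13.
Model U vs Model V: Model U is ranked higher on 8+2+3+2 = 15 ballots, Model V on 14. Model U wins 15–14.
Model T vs Bolt: Model T is ranked higher on 4+3+2+3+3+2 = 17 ballots, Bolt on 12. Model T wins 17–12.
Model T vs Echo: 4+3+4+3 = 14 for Model T, 15 for Echo — Echo by 15–14.
Model T vs Model S2: Model T is ranked higher on 4+3+4+2+3 = 16 ballots, Model S2 on 13. Model T wins 16–13.
Model T vs Model V: 25 for Model T, 4 for Model V — Model T by 25–4.
Bolt vs Echo: Bolt preferred on 4+4 = 8 ballots; Echo wins 21–8.
Bolt vs Model S2: 13 to 16, Model S2.
Bolt vs Model V: 8+4+4+2+3+2 = 23 for Bolt, 6 for Model V — Bolt by 23–6.
Echo vs Model S2: Echo preferred on 3+4+2+3+2 = 14 ballots; Model S2 wins 15–14.
Echo vs Model V: 8+2+3+3+2 = 18 for Echo, 11 for Model V — Echo by 18–11.
Model S2 vs Model V: Model S2 preferred on 8+3+3+2 = 16 ballots; Model S2 wins 16–13.
Each design drops at least one matchup (Model U loses to Model T; Model T loses to Echo; Bolt loses to Model T; Echo loses to Model S2; Model S2 loses to Model U; Model V loses to Model U); the cycle Model U beats Model S2 beats Bolt beats Model U rules out a Condorcet winner.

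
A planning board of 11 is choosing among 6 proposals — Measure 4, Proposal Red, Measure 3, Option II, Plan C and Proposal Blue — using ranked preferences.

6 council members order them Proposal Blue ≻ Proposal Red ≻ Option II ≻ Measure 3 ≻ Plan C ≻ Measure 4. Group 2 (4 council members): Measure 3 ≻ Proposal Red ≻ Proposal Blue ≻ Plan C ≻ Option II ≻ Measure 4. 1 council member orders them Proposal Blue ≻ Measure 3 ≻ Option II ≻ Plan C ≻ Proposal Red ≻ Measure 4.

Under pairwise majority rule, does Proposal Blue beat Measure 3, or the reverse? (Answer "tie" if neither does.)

Ballots ranking Proposal Blue above Measure 3: 6 + 1 = 7.
Ballots ranking Measure 3 above Proposal Blue: 11 − 7 = 4.
Proposal Blue wins the head-to-head 7–4.

Proposal Blue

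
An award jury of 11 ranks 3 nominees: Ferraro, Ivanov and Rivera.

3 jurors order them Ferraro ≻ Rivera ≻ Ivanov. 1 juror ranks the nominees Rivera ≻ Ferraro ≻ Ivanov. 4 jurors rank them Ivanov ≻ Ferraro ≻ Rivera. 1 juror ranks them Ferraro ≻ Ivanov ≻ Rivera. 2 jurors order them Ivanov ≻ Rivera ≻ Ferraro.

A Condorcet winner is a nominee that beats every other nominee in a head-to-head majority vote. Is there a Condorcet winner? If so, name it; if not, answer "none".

Ivanov

Head-to-head results (11 jurors):
Ferraro vs Ivanov: Ferraro preferred on 3+1+1 = 5 ballots; Ivanov wins 6–5.
Ferraro vs Rivera: 3+4+1 = 8 for Ferraro, 3 for Rivera — Ferraro by 8–3.
Ivanov vs Rivera: 4+1+2 = 7 for Ivanov, 4 for Rivera — Ivanov by 7–4.
Ivanov defeats every rival head-to-head and is the Condorcet winner.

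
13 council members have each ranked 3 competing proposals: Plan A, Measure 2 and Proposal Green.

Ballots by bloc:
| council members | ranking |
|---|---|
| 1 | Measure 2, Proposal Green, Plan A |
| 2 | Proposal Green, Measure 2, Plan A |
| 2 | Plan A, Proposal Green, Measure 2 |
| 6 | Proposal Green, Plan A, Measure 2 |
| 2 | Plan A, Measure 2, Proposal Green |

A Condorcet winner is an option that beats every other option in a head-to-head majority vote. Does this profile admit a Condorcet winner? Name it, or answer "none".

Proposal Green

Head-to-head results (13 council members):
Plan A–Measure 2: Plan A 10–3.
Plan A vs Proposal Green: Proposal Green, 9–4.
Measure 2 vs Proposal Green: Proposal Green, 10–3.
Proposal Green beats each of Plan A, Measure 2 — Proposal Green is the Condorcet winner.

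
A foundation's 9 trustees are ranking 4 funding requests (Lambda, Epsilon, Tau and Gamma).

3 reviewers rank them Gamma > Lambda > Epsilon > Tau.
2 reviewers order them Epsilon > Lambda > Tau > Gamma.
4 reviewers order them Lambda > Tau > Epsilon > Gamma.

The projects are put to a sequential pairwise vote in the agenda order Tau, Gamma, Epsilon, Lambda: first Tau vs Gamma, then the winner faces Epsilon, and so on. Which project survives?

Round 1: Tau vs Gamma — 6–3, Tau advances.
Round 2: Tau vs Epsilon — 4–5, Epsilon advances.
Round 3: Epsilon vs Lambda — 2–7, Lambda advances.
Lambda survives the agenda.

Lambda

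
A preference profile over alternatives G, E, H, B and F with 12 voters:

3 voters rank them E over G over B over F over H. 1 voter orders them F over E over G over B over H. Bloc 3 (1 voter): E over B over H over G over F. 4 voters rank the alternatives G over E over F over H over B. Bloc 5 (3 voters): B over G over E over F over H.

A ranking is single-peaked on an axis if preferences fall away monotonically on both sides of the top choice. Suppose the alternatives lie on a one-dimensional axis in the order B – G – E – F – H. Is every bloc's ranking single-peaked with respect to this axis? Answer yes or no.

Axis positions: B=1, G=2, E=3, F=4, H=5.
Bloc 1 (peak E at position 3): ranking walks positions 3-2-1-4-5, expanding outward from the peak — single-peaked.
Bloc 2 (peak F at position 4): ranking walks positions 4-3-2-1-5, expanding outward from the peak — single-peaked.
Bloc 3: ranking walks positions 3-1-5-2-4; B is ranked above G even though G lies between B and the peak E on the axis — preferences dip and rise again. Not single-peaked.
Bloc 4 (peak G at position 2): ranking walks positions 2-3-4-5-1, expanding outward from the peak — single-peaked.
Bloc 5 (peak B at position 1): ranking walks positions 1-2-3-4-5, expanding outward from the peak — single-peaked.
Bloc 3 violates single-peakedness, so the profile is not single-peaked on this axis.

no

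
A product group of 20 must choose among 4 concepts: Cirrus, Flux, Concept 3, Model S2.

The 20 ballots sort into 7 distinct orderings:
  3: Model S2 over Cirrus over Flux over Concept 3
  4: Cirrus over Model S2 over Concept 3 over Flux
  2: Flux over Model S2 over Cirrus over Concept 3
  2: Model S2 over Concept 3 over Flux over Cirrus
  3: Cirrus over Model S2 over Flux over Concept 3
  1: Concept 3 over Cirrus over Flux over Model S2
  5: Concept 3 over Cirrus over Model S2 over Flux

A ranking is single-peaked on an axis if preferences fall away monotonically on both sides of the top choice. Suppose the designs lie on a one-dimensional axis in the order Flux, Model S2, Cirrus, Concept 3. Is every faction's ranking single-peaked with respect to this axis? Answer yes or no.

no

Axis positions: Flux=1, Model S2=2, Cirrus=3, Concept 3=4.
Faction 1 (peak Model S2 at position 2): ranking walks positions 2-3-1-4, expanding outward from the peak — single-peaked.
Faction 2 (peak Cirrus at position 3): ranking walks positions 3-2-4-1, expanding outward from the peak — single-peaked.
Faction 3 (peak Flux at position 1): ranking walks positions 1-2-3-4, expanding outward from the peak — single-peaked.
Faction 4: ranking walks positions 2-4-1-3; Concept 3 is ranked above Cirrus even though Cirrus lies between Concept 3 and the peak Model S2 on the axis — preferences dip and rise again. Not single-peaked.
Faction 5 (peak Cirrus at position 3): ranking walks positions 3-2-1-4, expanding outward from the peak — single-peaked.
Faction 6: ranking walks positions 4-3-1-2; Flux is ranked above Model S2 even though Model S2 lies between Flux and the peak Concept 3 on the axis — preferences dip and rise again. Not single-peaked.
Faction 7 (peak Concept 3 at position 4): ranking walks positions 4-3-2-1, expanding outward from the peak — single-peaked.
Faction 4 violates single-peakedness, so the profile is not single-peaked on this axis.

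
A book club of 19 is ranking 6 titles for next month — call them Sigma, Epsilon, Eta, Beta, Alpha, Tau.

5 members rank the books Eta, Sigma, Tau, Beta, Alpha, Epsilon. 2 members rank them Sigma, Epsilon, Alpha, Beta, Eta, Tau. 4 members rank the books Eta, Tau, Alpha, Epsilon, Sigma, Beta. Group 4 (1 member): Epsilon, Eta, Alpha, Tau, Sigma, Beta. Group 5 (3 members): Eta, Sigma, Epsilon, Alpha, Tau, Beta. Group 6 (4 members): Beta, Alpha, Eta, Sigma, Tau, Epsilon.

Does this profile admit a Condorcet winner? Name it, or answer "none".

Head-to-head results (19 members):
Sigma vs Epsilon: Sigma, 14–5.
Sigma vs Eta: Eta, 17–2.
Sigma vs Beta: Sigma, 15–4.
Sigma vs Alpha: Sigma, 10–9.
Sigma–Tau: Sigma 14–5.
Epsilon vs Eta: Eta, 16–3.
Epsilon–Beta: Epsilon 10–9.
Epsilon vs Alpha: Alpha wins 13–6.
Epsilon–Tau: Tau 13–6.
Eta–Beta: Eta 13–6.
Eta vs Alpha: Eta, 13–6.
Eta vs Tau: Eta wins 19–0.
Beta vs Alpha: Alpha, 10–9.
Beta vs Tau: Tau, 13–6.
Alpha vs Tau: Alpha, 10–9.
Eta defeats every rival head-to-head and is the Condorcet winner.

Eta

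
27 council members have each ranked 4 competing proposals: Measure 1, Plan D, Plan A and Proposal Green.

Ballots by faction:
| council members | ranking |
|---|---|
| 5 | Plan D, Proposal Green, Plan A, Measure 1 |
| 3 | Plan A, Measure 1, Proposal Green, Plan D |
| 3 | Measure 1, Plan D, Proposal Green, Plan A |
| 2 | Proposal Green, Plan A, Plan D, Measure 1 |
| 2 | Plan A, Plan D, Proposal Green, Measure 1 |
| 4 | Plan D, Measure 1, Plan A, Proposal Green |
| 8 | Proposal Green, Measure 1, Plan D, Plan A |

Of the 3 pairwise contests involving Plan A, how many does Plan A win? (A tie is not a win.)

Plan A against each rival (27 council members):
Plan A vs Measure 1: 12 to 15, Measure 1.
Plan A vs Plan D: Plan A is ranked higher on 3+2+2 = 7 ballots, Plan D on 20. Plan D wins 20–7.
Plan A vs Proposal Green: Plan A preferred on 3+2+4 = 9 ballots; Proposal Green wins 18–9.
Plan A beats no one; loses to Measure 1, Plan D, Proposal Green — 0 pairwise wins.

0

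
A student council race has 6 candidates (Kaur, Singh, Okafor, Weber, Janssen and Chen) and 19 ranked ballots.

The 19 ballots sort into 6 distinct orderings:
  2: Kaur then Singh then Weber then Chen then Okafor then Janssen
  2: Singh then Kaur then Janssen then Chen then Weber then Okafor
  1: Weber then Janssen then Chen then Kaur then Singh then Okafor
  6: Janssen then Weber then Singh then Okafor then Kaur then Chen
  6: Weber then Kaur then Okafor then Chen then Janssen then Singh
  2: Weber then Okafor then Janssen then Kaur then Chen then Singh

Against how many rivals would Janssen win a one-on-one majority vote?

Janssen against each rival (19 voters):
Janssen vs Kaur: Kaur, 10–9.
Janssen vs Singh: 15 to 4, Janssen.
Janssen vs Okafor: Janssen is ranked higher on 2+1+6 = 9 ballots, Okafor on 10. Okafor wins 10–9.
Janssen–Weber: Weber 11–8.
Janssen vs Chen: Janssen, 11–8.
Janssen beats Singh, Chen; loses to Kaur, Okafor, Weber — 2 pairwise wins.

2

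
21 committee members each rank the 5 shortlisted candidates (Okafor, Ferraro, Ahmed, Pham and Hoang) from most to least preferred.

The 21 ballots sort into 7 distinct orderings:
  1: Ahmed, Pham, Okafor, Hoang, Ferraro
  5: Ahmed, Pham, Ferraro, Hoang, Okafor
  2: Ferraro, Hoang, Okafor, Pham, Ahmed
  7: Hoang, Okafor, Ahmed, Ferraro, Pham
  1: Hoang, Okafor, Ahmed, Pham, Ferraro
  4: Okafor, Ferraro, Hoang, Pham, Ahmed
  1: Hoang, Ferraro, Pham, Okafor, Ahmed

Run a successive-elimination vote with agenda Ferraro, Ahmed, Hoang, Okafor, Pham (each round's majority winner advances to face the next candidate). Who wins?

Hoang

Round 1: Ferraro vs Ahmed — 7–14, Ahmed advances.
Round 2: Ahmed vs Hoang — 6–15, Hoang advances.
Round 3: Hoang vs Okafor — 16–5, Hoang advances.
Round 4: Hoang vs Pham — 15–6, Hoang advances.
The agenda winner is Hoang.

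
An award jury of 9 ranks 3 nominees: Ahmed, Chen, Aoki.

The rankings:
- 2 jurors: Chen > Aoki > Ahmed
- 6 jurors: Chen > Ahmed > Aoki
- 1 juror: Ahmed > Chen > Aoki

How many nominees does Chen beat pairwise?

Chen against each rival (9 jurors):
Chen vs Ahmed: Chen is ranked higher on 2+6 = 8 ballots, Ahmed on 1. Chen wins 8–1.
Chen vs Aoki: Chen wins 9–0.
Chen beats Ahmed, Aoki — 2 pairwise wins.

2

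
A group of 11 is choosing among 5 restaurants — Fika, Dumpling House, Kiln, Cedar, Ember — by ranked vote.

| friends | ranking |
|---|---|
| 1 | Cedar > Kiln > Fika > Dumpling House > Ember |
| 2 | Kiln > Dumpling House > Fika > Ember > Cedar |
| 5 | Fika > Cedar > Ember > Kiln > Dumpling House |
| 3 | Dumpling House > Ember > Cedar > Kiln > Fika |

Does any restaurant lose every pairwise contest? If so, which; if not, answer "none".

none

Head-to-head results (11 friends):
Fika vs Dumpling House: Fika, 6–5.
Fika vs Kiln: Kiln, 6–5.
Fika–Cedar: Fika 7–4.
Fika vs Ember: Fika, 8–3.
Dumpling House vs Kiln: Dumpling House preferred on 3 ballots; Kiln wins 8–3.
Dumpling House vs Cedar: Dumpling House is ranked higher on 2+3 = 5 ballots, Cedar on 6. Cedar wins 6–5.
Dumpling House vs Ember: Dumpling House wins 6–5.
Kiln vs Cedar: 2 for Kiln, 9 for Cedar — Cedar by 9–2.
Kiln–Ember: Ember 8–3.
Cedar vs Ember: Cedar, 6–5.
Every restaurant wins at least one matchup (Fika beats Dumpling House; Dumpling House beats Ember; Kiln beats Fika; Cedar beats Dumpling House; Ember beats Kiln), so there is no Condorcet loser.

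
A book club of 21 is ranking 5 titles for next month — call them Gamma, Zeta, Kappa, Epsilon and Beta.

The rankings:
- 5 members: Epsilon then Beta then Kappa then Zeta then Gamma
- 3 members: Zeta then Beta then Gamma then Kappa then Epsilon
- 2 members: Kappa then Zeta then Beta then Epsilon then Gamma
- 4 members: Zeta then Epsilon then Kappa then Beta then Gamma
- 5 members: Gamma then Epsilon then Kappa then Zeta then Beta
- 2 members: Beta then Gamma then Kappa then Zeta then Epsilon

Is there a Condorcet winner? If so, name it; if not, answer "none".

none

Pairwise majorities:
Gamma–Zeta: Zeta 14–7.
Gamma vs Kappa: Kappa, 11–10.
Gamma vs Epsilon: Epsilon, 11–10.
Gamma vs Beta: Beta, 16–5.
Zeta vs Kappa: Kappa, 14–7.
Zeta vs Epsilon: Zeta, 11–10.
Zeta vs Beta: Zeta wins 14–7.
Kappa vs Epsilon: Epsilon wins 14–7.
Kappa–Beta: Kappa 11–10.
Epsilon–Beta: Epsilon 14–7.
Each book drops at least one matchup (Gamma loses to Zeta; Zeta loses to Kappa; Kappa loses to Epsilon; Epsilon loses to Zeta; Beta loses to Zeta); the cycle Zeta beats Epsilon beats Kappa beats Zeta rules out a Condorcet winner.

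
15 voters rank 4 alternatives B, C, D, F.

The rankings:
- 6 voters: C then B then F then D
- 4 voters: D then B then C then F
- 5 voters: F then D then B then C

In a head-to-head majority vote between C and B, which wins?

B

Ballots ranking C above B: 6.
Ballots ranking B above C: 15 − 6 = 9.
B wins the head-to-head 9–6.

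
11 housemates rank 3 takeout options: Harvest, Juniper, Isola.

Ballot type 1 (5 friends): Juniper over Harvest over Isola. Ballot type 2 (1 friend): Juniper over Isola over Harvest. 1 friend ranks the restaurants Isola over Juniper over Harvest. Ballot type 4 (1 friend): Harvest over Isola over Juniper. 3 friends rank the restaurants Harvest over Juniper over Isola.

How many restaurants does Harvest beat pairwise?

1

Harvest against each rival (11 friends):
Harvest–Juniper: Juniper 7–4.
Harvest vs Isola: 9 to 2, Harvest.
Harvest beats Isola; loses to Juniper — 1 pairwise win.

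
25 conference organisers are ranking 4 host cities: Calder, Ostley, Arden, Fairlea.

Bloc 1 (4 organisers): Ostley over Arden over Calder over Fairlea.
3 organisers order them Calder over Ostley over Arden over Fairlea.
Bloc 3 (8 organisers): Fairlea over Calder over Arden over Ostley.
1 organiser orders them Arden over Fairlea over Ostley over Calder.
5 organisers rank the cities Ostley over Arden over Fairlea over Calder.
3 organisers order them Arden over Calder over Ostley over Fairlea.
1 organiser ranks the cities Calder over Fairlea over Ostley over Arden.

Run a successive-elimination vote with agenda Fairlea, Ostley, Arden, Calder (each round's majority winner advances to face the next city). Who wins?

Calder

Round 1: Fairlea vs Ostley — 10–15, Ostley advances.
Round 2: Ostley vs Arden — 13–12, Ostley advances.
Round 3: Ostley vs Calder — 10–15, Calder advances.
Calder survives the agenda.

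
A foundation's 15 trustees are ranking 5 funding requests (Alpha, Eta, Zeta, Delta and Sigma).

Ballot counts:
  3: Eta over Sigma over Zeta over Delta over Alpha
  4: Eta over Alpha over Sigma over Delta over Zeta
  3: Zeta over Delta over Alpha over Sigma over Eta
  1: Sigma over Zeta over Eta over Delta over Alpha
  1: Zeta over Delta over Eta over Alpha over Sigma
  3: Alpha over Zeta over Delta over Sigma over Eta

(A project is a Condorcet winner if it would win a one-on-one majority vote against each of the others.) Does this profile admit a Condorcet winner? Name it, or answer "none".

Check each pair by majority over 15 ballots:
Alpha vs Eta: 3+3 = 6 for Alpha, 9 for Eta — Eta by 9–6.
Alpha vs Zeta: Zeta wins 8–7.
Alpha vs Delta: Delta, 8–7.
Alpha vs Sigma: Alpha wins 11–4.
Eta vs Zeta: Zeta wins 8–7.
Eta vs Delta: 3+4+1 = 8 for Eta, 7 for Delta — Eta by 8–7.
Eta vs Sigma: Eta, 8–7.
Zeta vs Delta: Zeta wins 11–4.
Zeta vs Sigma: Sigma, 8–7.
Delta–Sigma: Sigma 8–7.
Every project loses at least once (Alpha loses to Eta; Eta loses to Zeta; Zeta loses to Sigma; Delta loses to Eta; Sigma loses to Alpha). The majority relation contains the cycle Alpha > Sigma > Zeta > Alpha, so there is no Condorcet winner.

none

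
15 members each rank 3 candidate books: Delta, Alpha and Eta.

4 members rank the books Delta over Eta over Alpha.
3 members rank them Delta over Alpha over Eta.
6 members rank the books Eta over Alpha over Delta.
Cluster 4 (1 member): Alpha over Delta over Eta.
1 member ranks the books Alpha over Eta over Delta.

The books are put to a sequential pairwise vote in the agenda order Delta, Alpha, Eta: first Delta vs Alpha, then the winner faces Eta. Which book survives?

Round 1: Delta vs Alpha — 7–8, Alpha advances.
Round 2: Alpha vs Eta — 5–10, Eta advances.
Eta survives the agenda.

Eta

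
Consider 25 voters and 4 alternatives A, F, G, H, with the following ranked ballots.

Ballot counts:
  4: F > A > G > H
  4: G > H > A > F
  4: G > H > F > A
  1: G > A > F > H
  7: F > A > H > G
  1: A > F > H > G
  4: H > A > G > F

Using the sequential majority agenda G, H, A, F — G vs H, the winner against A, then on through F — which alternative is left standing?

F

Round 1: G vs H — 13–12, G advances.
Round 2: G vs A — 9–16, A advances.
Round 3: A vs F — 10–15, F advances.
F survives the agenda.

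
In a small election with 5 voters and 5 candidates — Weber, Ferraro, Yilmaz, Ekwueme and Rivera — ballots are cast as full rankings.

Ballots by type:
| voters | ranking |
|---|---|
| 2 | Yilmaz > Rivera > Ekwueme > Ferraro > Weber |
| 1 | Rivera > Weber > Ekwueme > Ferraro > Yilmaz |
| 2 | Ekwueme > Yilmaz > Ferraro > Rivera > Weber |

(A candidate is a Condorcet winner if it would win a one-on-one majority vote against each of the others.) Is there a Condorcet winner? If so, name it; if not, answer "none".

none

Pairwise majorities:
Weber vs Ferraro: Weber is ranked higher on 1 ballot, Ferraro on 4. Ferraro wins 4–1.
Weber vs Yilmaz: 1 to 4, Yilmaz.
Weber vs Ekwueme: Weber preferred on 1 ballot; Ekwueme wins 4–1.
Weber vs Rivera: 0 to 5, Rivera.
Ferraro vs Yilmaz: Ferraro is ranked higher on 1 ballot, Yilmaz on 4. Yilmaz wins 4–1.
Ferraro vs Ekwueme: Ferraro is ranked higher on 0 ballots, Ekwueme on 5. Ekwueme wins 5–0.
Ferraro vs Rivera: Ferraro preferred on 2 ballots; Rivera wins 3–2.
Yilmaz vs Ekwueme: Yilmaz preferred on 2 ballots; Ekwueme wins 3–2.
Yilmaz vs Rivera: 4 to 1, Yilmaz.
Ekwueme vs Rivera: 2 to 3, Rivera.
Every candidate loses at least once (Weber loses to Ferraro; Ferraro loses to Yilmaz; Yilmaz loses to Ekwueme; Ekwueme loses to Rivera; Rivera loses to Yilmaz). The majority relation contains the cycle Yilmaz > Rivera > Ekwueme > Yilmaz, so there is no Condorcet winner.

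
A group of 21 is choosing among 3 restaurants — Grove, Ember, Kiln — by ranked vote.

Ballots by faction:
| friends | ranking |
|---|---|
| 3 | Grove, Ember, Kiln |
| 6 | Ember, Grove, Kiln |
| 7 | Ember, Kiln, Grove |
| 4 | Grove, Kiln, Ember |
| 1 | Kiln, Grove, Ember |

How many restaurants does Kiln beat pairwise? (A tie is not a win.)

0

Kiln against each rival (21 friends):
Kiln vs Grove: Grove, 13–8.
Kiln vs Ember: Kiln is ranked higher on 4+1 = 5 ballots, Ember on 16. Ember wins 16–5.
Kiln beats no one; loses to Grove, Ember — 0 pairwise wins.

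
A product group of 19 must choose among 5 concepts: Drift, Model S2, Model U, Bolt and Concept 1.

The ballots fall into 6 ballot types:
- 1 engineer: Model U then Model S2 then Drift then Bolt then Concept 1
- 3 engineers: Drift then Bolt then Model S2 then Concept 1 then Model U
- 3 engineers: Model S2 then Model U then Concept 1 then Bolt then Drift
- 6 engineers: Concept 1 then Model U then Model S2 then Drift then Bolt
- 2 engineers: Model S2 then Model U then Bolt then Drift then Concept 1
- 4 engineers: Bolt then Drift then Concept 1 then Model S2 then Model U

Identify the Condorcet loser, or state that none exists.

none

Head-to-head results (19 engineers):
Drift vs Model S2: Drift preferred on 3+4 = 7 ballots; Model S2 wins 12–7.
Drift vs Model U: Model U wins 12–7.
Drift vs Bolt: Drift preferred on 1+3+6 = 10 ballots; Drift wins 10–9.
Drift vs Concept 1: 1+3+2+4 = 10 for Drift, 9 for Concept 1 — Drift by 10–9.
Model S2 vs Model U: Model S2 preferred on 3+3+2+4 = 12 ballots; Model S2 wins 12–7.
Model S2 vs Bolt: 12 to 7, Model S2.
Model S2 vs Concept 1: Model S2 is ranked higher on 1+3+3+2 = 9 ballots, Concept 1 on 10. Concept 1 wins 10–9.
Model U–Bolt: Model U 12–7.
Model U vs Concept 1: 1+3+2 = 6 for Model U, 13 for Concept 1 — Concept 1 by 13–6.
Bolt vs Concept 1: Bolt, 10–9.
Each design has at least one pairwise win (Drift beats Bolt; Model S2 beats Drift; Model U beats Drift; Bolt beats Concept 1; Concept 1 beats Model S2) — no Condorcet loser.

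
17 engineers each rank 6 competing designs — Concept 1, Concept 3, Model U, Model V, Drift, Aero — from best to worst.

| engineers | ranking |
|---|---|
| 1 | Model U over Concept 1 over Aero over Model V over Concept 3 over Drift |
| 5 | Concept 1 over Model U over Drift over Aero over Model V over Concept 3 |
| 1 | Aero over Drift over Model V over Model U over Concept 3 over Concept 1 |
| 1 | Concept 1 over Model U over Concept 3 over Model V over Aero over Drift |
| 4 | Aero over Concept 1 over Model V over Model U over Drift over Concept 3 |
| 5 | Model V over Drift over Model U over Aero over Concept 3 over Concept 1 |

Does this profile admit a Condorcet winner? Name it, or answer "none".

none

Check each pair by majority over 17 ballots:
Concept 1–Concept 3: Concept 1 11–6.
Concept 1–Model U: Concept 1 10–7.
Concept 1 vs Model V: Concept 1 wins 11–6.
Concept 1 vs Drift: Concept 1, 11–6.
Concept 1 vs Aero: Aero, 10–7.
Concept 3 vs Model U: Model U, 17–0.
Concept 3 vs Model V: Model V wins 16–1.
Concept 3–Drift: Drift 15–2.
Concept 3 vs Aero: Aero, 16–1.
Model U vs Model V: Model V wins 10–7.
Model U vs Drift: Model U, 11–6.
Model U–Aero: Model U 12–5.
Model V–Drift: Model V 11–6.
Model V vs Aero: Aero wins 11–6.
Drift vs Aero: Drift wins 10–7.
Each design drops at least one matchup (Concept 1 loses to Aero; Concept 3 loses to Concept 1; Model U loses to Concept 1; Model V loses to Concept 1; Drift loses to Concept 1; Aero loses to Model U); the cycle Concept 1 beats Model U beats Aero beats Concept 1 rules out a Condorcet winner.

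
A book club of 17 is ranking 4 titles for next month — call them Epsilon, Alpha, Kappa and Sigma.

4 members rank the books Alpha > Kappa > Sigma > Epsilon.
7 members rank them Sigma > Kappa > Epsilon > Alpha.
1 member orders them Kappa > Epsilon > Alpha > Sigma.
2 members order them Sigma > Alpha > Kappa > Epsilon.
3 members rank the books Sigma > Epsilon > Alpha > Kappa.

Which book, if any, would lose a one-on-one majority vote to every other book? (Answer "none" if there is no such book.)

none

Head-to-head results (17 members):
Epsilon vs Alpha: Epsilon is ranked higher on 7+1+3 = 11 ballots, Alpha on 6. Epsilon wins 11–6.
Epsilon–Kappa: Kappa 14–3.
Epsilon–Sigma: Sigma 16–1.
Alpha vs Kappa: 9 to 8, Alpha.
Alpha–Sigma: Sigma 12–5.
Kappa–Sigma: Sigma 12–5.
Every book wins at least one matchup (Epsilon beats Alpha; Alpha beats Kappa; Kappa beats Epsilon; Sigma beats Epsilon), so there is no Condorcet loser.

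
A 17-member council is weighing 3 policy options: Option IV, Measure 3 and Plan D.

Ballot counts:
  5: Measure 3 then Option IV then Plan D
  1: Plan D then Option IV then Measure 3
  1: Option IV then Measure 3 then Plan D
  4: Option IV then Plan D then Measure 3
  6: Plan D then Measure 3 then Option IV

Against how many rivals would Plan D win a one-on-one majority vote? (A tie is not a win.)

1

Plan D against each rival (17 council members):
Plan D vs Option IV: 1+6 = 7 for Plan D, 10 for Option IV — Option IV by 10–7.
Plan D–Measure 3: Plan D 11–6.
Plan D beats Measure 3; loses to Option IV — 1 pairwise win.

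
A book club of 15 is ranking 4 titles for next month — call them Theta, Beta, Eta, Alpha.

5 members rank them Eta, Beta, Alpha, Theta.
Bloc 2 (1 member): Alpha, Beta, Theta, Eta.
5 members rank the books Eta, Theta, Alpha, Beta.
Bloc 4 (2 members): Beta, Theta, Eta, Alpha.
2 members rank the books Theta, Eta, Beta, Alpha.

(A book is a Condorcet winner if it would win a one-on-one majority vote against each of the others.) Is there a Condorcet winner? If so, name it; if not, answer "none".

Head-to-head results (15 members):
Theta vs Beta: Beta, 8–7.
Theta–Eta: Eta 10–5.
Theta vs Alpha: 5+2+2 = 9 for Theta, 6 for Alpha — Theta by 9–6.
Beta vs Eta: Eta, 12–3.
Beta vs Alpha: Beta preferred on 5+2+2 = 9 ballots; Beta wins 9–6.
Eta vs Alpha: 14 to 1, Eta.
Eta beats each of Theta, Beta, Alpha — Eta is the Condorcet winner.

Eta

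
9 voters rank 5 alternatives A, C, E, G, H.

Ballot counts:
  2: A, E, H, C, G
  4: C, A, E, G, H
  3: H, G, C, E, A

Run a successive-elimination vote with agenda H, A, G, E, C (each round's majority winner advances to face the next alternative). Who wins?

Round 1: H vs A — 3–6, A advances.
Round 2: A vs G — 6–3, A advances.
Round 3: A vs E — 6–3, A advances.
Round 4: A vs C — 2–7, C advances.
The agenda winner is C.

C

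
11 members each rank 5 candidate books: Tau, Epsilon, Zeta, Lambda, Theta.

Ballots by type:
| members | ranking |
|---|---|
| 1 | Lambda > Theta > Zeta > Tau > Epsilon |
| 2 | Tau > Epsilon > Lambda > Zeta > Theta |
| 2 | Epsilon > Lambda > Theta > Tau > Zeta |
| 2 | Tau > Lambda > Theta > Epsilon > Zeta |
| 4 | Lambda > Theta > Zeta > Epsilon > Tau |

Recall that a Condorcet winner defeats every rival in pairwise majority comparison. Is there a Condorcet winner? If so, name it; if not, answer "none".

Lambda

Head-to-head results (11 members):
Tau vs Epsilon: Tau is ranked higher on 1+2+2 = 5 ballots, Epsilon on 6. Epsilon wins 6–5.
Tau vs Zeta: 6 to 5, Tau.
Tau vs Lambda: 2+2 = 4 for Tau, 7 for Lambda — Lambda by 7–4.
Tau vs Theta: Tau preferred on 2+2 = 4 ballots; Theta wins 7–4.
Epsilon vs Zeta: 2+2+2 = 6 for Epsilon, 5 for Zeta — Epsilon by 6–5.
Epsilon vs Lambda: 4 to 7, Lambda.
Epsilon vs Theta: 4 to 7, Theta.
Zeta vs Lambda: Zeta preferred on 0 ballots; Lambda wins 11–0.
Zeta vs Theta: Zeta preferred on 2 ballots; Theta wins 9–2.
Lambda vs Theta: 1+2+2+2+4 = 11 for Lambda, 0 for Theta — Lambda by 11–0.
Lambda wins every pairwise contest, so Lambda is the Condorcet winner.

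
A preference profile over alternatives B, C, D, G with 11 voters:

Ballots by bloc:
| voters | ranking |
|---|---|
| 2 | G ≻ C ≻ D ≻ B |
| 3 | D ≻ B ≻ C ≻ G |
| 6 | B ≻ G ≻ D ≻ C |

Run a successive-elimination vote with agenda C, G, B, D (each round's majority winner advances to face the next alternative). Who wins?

B

Round 1: C vs G — 3–8, G advances.
Round 2: G vs B — 2–9, B advances.
Round 3: B vs D — 6–5, B advances.
B survives the agenda.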